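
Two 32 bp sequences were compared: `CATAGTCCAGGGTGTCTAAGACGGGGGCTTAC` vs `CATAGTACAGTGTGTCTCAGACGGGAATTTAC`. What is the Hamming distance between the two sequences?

6

Comparing position by position, 6 sites differ: 7 (C/A), 11 (G/T), 18 (A/C), 26 (G/A), 27 (G/A), 28 (C/T).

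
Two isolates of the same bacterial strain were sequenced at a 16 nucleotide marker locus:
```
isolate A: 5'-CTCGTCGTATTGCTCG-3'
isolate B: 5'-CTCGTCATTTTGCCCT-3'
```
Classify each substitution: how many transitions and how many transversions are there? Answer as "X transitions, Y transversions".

2 transitions, 2 transversions

Transitions (purine↔purine or pyrimidine↔pyrimidine): 7 G→A, 14 T→C.
Transversions (purine↔pyrimidine): 9 A→T, 16 G→T.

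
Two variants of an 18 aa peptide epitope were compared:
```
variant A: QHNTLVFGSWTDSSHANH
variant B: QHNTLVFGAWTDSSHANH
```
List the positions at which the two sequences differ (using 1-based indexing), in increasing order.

9

Scanning 1-based: 9: S/A.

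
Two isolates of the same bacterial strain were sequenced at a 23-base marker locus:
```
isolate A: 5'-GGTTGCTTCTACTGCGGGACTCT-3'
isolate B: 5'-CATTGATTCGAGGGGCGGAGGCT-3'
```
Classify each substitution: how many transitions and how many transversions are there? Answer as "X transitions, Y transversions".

Transitions (purine↔purine or pyrimidine↔pyrimidine): 2 G→A.
Transversions (purine↔pyrimidine): 1 G→C, 6 C→A, 10 T→G, 12 C→G, 13 T→G, 15 C→G, 16 G→C, 20 C→G, 21 T→G.

1 transition, 9 transversions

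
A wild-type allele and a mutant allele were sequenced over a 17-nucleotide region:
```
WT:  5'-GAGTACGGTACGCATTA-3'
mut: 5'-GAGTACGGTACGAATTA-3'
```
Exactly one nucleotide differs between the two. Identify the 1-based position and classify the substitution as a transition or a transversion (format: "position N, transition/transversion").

position 13, transversion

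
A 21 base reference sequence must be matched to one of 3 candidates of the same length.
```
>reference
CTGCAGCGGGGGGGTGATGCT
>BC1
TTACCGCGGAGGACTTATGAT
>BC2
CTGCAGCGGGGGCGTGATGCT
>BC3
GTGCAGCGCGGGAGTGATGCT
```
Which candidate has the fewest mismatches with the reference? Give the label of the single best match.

BC1 differs at 8 sites; BC2 differs at 1 site; BC3 differs at 3 sites. The closest is BC2.

BC2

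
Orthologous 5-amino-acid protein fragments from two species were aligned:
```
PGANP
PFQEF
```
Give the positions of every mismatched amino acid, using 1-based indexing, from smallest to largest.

Scanning 1-based: 2: G/F; 3: A/Q; 4: N/E; 5: P/F.

2, 3, 4, 5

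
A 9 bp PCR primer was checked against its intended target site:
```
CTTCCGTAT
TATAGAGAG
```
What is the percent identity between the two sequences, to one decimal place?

Mismatches at positions 1, 2, 4, 5, 6, 7, 9 (1-based): 7 of 9.
Identical positions: 2/9 = 22.22% → 22.2%.

22.2%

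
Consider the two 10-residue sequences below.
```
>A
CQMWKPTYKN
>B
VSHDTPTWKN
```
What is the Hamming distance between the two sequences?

6

The sequences differ at positions 1, 2, 3, 4, 5, 8 (1-based) — 6 in total.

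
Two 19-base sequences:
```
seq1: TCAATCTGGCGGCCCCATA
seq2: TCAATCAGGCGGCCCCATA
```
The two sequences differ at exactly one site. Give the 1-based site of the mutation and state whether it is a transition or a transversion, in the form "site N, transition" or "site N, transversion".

site 7, transversion

The sequences differ only at site 7: T→A (pyrimidine→purine), a transversion.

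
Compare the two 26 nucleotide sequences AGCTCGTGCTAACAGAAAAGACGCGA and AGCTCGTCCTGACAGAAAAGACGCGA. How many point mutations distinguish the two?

2

Mismatches (1-based): position 8: G→C; position 11: A→G.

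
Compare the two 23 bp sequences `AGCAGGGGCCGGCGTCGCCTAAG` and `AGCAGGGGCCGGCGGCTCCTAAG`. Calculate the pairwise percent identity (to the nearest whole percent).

91%

Mismatches at positions 15, 17 (1-based): 2 of 23.
Identical positions: 21/23 = 91.3% → 91%.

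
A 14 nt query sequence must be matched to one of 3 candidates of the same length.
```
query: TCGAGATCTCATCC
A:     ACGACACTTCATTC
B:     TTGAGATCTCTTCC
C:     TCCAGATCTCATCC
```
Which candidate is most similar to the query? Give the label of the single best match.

C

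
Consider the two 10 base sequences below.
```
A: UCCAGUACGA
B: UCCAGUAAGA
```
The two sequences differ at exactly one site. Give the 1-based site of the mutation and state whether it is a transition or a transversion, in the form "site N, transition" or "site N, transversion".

site 8, transversion

Site 8 changes C→A. C is a pyrimidine and A is a purine, so this is a transversion.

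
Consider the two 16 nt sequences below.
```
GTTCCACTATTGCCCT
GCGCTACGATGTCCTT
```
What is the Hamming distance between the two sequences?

7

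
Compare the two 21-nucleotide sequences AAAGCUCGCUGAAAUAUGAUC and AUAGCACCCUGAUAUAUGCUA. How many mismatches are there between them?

6

Comparing position by position, 6 bases differ: 2 (A/U), 6 (U/A), 8 (G/C), 13 (A/U), 19 (A/C), 21 (C/A).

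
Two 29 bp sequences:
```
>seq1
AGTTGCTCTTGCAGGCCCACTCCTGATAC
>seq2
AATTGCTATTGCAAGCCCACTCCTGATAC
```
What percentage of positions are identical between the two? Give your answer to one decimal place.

89.7%

Mismatches at positions 2, 8, 14 (1-based): 3 of 29.
Identical positions: 26/29 = 89.66% → 89.7%.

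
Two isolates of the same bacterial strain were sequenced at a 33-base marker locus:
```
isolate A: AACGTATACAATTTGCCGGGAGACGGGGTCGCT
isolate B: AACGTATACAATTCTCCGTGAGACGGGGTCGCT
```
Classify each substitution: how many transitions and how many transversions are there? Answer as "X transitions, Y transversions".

1 transition, 2 transversions

Mismatches (1-based):
base 14: T→C (pyrimidine→pyrimidine, transition)
base 15: G→T (purine→pyrimidine, transversion)
base 19: G→T (purine→pyrimidine, transversion)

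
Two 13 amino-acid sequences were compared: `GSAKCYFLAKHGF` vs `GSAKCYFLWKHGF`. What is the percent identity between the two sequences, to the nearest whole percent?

Mismatch at position 9 (1-based): 1 of 13.
Identical positions: 12/13 = 92.31% → 92%.

92%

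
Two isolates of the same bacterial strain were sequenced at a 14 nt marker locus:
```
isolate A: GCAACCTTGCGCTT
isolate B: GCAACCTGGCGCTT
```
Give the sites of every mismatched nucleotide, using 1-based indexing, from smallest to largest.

8

Differences at site 8 (T→G).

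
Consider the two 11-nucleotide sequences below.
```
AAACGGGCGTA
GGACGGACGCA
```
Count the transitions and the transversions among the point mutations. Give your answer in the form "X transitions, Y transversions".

4 transitions, 0 transversions

Transitions (purine↔purine or pyrimidine↔pyrimidine): 1 A→G, 2 A→G, 7 G→A, 10 T→C.
Transversions (purine↔pyrimidine): none.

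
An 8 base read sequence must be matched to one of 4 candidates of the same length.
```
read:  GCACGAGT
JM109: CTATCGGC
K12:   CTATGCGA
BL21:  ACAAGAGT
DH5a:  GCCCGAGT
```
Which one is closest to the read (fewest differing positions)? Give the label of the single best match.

JM109 differs at 6 positions; K12 differs at 5 positions; BL21 differs at 2 positions; DH5a differs at 1 position. The closest is DH5a.

DH5a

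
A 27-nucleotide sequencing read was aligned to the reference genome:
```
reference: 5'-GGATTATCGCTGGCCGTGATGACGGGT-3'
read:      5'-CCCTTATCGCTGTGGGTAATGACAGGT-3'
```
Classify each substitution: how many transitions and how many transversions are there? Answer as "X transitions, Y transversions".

Mismatches (1-based):
base 1: G→C (purine→pyrimidine, transversion)
base 2: G→C (purine→pyrimidine, transversion)
base 3: A→C (purine→pyrimidine, transversion)
base 13: G→T (purine→pyrimidine, transversion)
base 14: C→G (pyrimidine→purine, transversion)
base 15: C→G (pyrimidine→purine, transversion)
base 18: G→A (purine→purine, transition)
base 24: G→A (purine→purine, transition)

2 transitions, 6 transversions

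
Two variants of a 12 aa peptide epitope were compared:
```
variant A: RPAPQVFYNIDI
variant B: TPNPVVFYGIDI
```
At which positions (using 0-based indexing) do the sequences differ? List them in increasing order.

0, 2, 4, 8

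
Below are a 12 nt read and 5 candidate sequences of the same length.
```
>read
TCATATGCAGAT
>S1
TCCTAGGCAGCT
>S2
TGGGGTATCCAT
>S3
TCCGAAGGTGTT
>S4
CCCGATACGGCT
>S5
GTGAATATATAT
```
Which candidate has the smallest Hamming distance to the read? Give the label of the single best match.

S1 differs at 3 positions; S2 differs at 8 positions; S3 differs at 6 positions; S4 differs at 6 positions; S5 differs at 7 positions. The closest is S1.

S1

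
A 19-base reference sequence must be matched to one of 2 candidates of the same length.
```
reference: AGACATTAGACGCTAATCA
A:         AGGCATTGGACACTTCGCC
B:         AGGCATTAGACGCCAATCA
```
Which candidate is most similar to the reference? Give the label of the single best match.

B

A differs at 7 positions; B differs at 2 positions. The closest is B.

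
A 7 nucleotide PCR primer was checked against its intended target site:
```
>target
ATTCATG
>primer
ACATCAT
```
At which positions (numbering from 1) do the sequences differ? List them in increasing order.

2, 3, 4, 5, 6, 7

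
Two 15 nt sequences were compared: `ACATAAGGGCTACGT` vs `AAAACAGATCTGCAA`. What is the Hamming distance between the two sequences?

The sequences differ at bases 2, 4, 5, 8, 9, 12, 14, 15 (1-based) — 8 in total.

8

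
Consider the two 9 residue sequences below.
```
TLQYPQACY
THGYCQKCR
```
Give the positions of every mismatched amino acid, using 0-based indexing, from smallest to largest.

Differences at position 1 (L→H), position 2 (Q→G), position 4 (P→C), position 6 (A→K), position 8 (Y→R).

1, 2, 4, 6, 8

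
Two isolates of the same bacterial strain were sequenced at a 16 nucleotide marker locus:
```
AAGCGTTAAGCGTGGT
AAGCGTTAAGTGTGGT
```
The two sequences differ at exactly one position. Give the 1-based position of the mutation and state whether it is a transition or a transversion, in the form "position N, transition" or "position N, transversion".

position 11, transition

Position 11 changes C→T. C is a pyrimidine and T is a pyrimidine, so this is a transition.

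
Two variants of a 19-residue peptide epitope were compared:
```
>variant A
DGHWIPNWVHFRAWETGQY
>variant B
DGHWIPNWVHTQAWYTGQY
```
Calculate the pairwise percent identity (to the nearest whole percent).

Mismatches at positions 11, 12, 15 (1-based): 3 of 19.
Identical positions: 16/19 = 84.21% → 84%.

84%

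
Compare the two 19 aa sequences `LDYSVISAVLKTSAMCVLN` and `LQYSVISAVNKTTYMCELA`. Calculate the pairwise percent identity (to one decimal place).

68.4%

6 positions differ (2, 10, 13, 14, 17, 19), so 13 of 19 match: 13/19 = 68.42%.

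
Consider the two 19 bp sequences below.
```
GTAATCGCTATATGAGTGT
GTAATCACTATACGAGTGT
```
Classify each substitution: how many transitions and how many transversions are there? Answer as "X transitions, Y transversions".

2 transitions, 0 transversions

Transitions (purine↔purine or pyrimidine↔pyrimidine): 7 G→A, 13 T→C.
Transversions (purine↔pyrimidine): none.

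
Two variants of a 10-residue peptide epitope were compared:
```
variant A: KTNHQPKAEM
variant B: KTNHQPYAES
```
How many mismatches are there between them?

2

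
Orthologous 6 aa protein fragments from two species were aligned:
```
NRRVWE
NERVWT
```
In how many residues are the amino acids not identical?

Comparing position by position, 2 residues differ: 2 (R/E), 6 (E/T).

2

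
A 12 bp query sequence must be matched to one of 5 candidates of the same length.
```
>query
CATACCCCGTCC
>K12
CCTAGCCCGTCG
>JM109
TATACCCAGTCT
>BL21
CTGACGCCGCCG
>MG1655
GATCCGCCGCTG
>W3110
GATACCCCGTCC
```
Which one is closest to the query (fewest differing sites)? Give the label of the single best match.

W3110

K12 differs at 3 sites; JM109 differs at 3 sites; BL21 differs at 5 sites; MG1655 differs at 6 sites; W3110 differs at 1 site. The closest is W3110.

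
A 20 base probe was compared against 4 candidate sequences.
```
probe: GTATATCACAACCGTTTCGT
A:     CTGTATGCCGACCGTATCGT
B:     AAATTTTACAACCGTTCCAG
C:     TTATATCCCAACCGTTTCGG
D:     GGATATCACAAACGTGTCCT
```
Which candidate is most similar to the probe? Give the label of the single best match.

Hamming distances to probe — A: 6; B: 7; C: 3; D: 4.
Smallest is C with 3 mismatches.

C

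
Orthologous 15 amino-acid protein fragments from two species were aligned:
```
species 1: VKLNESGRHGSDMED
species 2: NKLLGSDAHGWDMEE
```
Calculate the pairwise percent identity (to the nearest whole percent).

7 positions differ (1, 4, 5, 7, 8, 11, 15), so 8 of 15 match: 8/15 = 53.33%.

53%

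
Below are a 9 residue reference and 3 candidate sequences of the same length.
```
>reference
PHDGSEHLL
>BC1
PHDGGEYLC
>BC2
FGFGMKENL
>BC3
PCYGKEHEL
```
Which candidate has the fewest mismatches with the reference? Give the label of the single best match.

BC1

BC1 differs at 3 residues; BC2 differs at 7 residues; BC3 differs at 4 residues. The closest is BC1.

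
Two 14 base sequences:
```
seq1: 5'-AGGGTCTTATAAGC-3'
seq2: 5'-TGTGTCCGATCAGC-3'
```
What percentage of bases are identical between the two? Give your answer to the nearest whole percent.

Mismatches at positions 1, 3, 7, 8, 11 (1-based): 5 of 14.
Identical positions: 9/14 = 64.29% → 64%.

64%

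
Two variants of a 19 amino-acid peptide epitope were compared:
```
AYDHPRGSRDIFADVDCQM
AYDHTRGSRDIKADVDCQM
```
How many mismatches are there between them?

The sequences differ at residues 5, 12 (1-based) — 2 in total.

2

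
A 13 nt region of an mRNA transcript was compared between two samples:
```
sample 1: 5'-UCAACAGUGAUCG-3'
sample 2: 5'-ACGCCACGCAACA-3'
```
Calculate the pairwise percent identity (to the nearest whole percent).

8 positions differ (1, 3, 4, 7, 8, 9, 11, 13), so 5 of 13 match: 5/13 = 38.46%.

38%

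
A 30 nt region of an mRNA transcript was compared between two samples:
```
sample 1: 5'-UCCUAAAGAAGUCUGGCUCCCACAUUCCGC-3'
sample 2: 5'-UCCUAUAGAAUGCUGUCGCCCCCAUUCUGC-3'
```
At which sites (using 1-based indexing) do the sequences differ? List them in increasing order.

Differences at site 6 (A→U), site 11 (G→U), site 12 (U→G), site 16 (G→U), site 18 (U→G), site 22 (A→C), site 28 (C→U).

6, 11, 12, 16, 18, 22, 28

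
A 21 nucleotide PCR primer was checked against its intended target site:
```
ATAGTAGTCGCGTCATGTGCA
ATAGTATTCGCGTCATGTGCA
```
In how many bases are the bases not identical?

Comparing position by position, 1 base differs: 7 (G/T).

1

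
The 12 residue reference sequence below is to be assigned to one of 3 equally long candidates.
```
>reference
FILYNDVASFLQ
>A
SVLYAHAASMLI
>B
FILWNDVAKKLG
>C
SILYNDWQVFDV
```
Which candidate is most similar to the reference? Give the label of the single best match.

A differs at 7 residues; B differs at 4 residues; C differs at 6 residues. The closest is B.

B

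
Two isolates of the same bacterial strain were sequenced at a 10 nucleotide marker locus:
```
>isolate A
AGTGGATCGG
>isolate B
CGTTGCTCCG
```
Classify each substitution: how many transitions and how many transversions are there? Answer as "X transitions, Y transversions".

Transitions (purine↔purine or pyrimidine↔pyrimidine): none.
Transversions (purine↔pyrimidine): 1 A→C, 4 G→T, 6 A→C, 9 G→C.

0 transitions, 4 transversions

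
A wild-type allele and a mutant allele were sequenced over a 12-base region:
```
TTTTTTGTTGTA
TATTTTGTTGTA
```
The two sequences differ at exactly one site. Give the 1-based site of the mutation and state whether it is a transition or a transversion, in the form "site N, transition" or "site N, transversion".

site 2, transversion

The sequences differ only at site 2: T→A (pyrimidine→purine), a transversion.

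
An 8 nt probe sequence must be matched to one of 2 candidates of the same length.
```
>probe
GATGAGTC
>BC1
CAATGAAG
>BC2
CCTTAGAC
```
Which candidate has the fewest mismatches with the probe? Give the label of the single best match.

BC2

Hamming distances to probe — BC1: 7; BC2: 4.
Smallest is BC2 with 4 mismatches.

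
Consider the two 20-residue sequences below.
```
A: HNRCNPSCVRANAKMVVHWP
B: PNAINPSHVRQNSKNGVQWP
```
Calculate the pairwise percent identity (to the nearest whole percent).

55%

Mismatches at positions 1, 3, 4, 8, 11, 13, 15, 16, 18 (1-based): 9 of 20.
Identical positions: 11/20 = 55% → 55%.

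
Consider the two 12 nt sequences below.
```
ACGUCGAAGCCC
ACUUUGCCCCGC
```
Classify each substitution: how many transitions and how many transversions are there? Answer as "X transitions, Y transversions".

Mismatches (1-based):
position 3: G→U (purine→pyrimidine, transversion)
position 5: C→U (pyrimidine→pyrimidine, transition)
position 7: A→C (purine→pyrimidine, transversion)
position 8: A→C (purine→pyrimidine, transversion)
position 9: G→C (purine→pyrimidine, transversion)
position 11: C→G (pyrimidine→purine, transversion)

1 transition, 5 transversions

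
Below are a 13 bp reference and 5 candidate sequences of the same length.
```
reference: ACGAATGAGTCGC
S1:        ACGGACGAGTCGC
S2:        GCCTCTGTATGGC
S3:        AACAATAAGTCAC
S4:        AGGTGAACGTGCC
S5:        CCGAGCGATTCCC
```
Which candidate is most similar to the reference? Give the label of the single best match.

Hamming distances to reference — S1: 2; S2: 7; S3: 4; S4: 8; S5: 5.
Smallest is S1 with 2 mismatches.

S1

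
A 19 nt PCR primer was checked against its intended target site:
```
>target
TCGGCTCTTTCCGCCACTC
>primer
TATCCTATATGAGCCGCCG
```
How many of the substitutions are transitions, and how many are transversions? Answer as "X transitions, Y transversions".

2 transitions, 8 transversions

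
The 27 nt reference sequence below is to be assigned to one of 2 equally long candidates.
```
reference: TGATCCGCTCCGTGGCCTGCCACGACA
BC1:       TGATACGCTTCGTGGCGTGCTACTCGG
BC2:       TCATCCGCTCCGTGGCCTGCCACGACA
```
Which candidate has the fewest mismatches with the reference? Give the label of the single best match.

Hamming distances to reference — BC1: 8; BC2: 1.
Smallest is BC2 with 1 mismatch.

BC2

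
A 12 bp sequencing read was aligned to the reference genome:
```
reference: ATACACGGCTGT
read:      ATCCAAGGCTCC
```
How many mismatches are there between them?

4

The sequences differ at positions 3, 6, 11, 12 (1-based) — 4 in total.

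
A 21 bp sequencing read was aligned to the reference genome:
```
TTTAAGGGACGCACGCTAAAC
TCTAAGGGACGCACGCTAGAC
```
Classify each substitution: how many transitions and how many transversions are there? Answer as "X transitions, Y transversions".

Transitions (purine↔purine or pyrimidine↔pyrimidine): 2 T→C, 19 A→G.
Transversions (purine↔pyrimidine): none.

2 transitions, 0 transversions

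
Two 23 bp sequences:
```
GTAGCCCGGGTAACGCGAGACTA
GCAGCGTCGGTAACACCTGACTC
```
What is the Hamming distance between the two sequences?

The sequences differ at sites 2, 6, 7, 8, 15, 17, 18, 23 (1-based) — 8 in total.

8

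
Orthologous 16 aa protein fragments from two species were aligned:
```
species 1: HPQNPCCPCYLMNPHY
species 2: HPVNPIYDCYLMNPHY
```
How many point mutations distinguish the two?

Comparing position by position, 4 positions differ: 3 (Q/V), 6 (C/I), 7 (C/Y), 8 (P/D).

4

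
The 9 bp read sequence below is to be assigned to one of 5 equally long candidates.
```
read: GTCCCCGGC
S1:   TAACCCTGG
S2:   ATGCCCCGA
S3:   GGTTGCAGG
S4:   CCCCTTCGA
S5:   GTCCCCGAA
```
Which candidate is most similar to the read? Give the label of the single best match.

Hamming distances to read — S1: 5; S2: 4; S3: 6; S4: 6; S5: 2.
Smallest is S5 with 2 mismatches.

S5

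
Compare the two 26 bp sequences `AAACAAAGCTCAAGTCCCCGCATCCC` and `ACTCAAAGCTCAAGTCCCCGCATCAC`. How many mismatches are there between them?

Comparing position by position, 3 sites differ: 2 (A/C), 3 (A/T), 25 (C/A).

3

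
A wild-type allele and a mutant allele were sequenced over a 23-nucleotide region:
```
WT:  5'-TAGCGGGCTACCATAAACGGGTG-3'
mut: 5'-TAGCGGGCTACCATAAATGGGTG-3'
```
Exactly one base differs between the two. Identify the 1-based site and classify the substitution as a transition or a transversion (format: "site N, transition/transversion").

site 18, transition

Site 18 changes C→T. C is a pyrimidine and T is a pyrimidine, so this is a transition.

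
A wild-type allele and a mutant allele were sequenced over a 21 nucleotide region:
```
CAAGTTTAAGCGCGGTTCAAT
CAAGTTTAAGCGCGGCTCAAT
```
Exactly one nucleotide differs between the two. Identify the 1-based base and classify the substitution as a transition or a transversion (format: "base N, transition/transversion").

base 16, transition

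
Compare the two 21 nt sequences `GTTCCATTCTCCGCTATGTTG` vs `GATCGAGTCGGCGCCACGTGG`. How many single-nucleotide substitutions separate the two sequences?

The sequences differ at bases 2, 5, 7, 10, 11, 15, 17, 20 (1-based) — 8 in total.

8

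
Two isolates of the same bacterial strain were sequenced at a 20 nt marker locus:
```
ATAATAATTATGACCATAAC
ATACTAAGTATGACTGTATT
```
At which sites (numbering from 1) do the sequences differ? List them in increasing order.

4, 8, 15, 16, 19, 20

Differences at site 4 (A→C), site 8 (T→G), site 15 (C→T), site 16 (A→G), site 19 (A→T), site 20 (C→T).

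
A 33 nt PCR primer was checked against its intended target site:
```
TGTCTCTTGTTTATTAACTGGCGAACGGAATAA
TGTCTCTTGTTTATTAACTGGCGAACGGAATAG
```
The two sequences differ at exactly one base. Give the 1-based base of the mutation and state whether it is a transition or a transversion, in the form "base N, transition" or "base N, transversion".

Base 33 changes A→G. A is a purine and G is a purine, so this is a transition.

base 33, transition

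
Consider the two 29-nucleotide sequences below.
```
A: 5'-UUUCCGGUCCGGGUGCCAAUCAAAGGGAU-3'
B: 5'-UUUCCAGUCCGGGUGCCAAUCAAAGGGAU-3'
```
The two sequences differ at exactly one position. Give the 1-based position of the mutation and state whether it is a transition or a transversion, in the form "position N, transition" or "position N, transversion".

Position 6 changes G→A. G is a purine and A is a purine, so this is a transition.

position 6, transition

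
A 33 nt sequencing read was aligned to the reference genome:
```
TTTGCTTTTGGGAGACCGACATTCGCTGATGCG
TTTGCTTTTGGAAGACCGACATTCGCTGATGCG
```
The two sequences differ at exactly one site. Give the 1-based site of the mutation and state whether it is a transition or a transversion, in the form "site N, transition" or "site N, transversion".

Site 12 changes G→A. G is a purine and A is a purine, so this is a transition.

site 12, transition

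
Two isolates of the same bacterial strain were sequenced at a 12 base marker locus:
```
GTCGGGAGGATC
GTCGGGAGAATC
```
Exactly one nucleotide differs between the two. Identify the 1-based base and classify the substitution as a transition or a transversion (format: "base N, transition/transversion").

The sequences differ only at base 9: G→A (purine→purine), a transition.

base 9, transition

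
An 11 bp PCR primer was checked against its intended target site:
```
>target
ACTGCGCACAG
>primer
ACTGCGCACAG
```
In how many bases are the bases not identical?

No positions differ; the sequences are identical.

0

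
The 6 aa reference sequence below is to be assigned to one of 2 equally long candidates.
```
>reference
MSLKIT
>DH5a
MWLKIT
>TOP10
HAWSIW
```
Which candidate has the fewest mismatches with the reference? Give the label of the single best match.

DH5a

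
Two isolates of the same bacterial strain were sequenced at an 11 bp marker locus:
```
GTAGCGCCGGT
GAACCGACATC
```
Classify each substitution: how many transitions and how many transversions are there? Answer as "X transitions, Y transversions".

2 transitions, 4 transversions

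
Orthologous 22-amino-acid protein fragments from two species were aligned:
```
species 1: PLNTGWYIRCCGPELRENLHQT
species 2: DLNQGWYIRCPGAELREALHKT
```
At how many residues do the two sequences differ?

6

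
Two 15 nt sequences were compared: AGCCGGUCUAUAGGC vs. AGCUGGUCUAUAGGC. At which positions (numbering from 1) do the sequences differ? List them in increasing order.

4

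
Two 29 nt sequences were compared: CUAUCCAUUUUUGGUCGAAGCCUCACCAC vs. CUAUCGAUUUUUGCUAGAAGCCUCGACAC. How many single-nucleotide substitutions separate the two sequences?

5

Comparing position by position, 5 sites differ: 6 (C/G), 14 (G/C), 16 (C/A), 25 (A/G), 26 (C/A).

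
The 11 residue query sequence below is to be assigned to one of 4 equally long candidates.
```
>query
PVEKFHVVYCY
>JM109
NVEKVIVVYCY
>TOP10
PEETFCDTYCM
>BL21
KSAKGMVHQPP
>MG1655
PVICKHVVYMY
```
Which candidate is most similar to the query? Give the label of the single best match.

JM109 differs at 3 residues; TOP10 differs at 6 residues; BL21 differs at 9 residues; MG1655 differs at 4 residues. The closest is JM109.

JM109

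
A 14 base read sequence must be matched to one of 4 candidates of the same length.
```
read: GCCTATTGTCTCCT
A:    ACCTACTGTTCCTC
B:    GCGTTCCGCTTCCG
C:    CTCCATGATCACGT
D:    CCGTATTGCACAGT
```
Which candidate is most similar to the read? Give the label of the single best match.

A differs at 6 sites; B differs at 7 sites; C differs at 7 sites; D differs at 7 sites. The closest is A.

A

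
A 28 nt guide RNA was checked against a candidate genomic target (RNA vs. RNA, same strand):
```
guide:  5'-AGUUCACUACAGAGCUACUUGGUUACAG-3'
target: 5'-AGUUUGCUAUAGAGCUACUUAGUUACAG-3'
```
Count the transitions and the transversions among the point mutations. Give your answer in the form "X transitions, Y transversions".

4 transitions, 0 transversions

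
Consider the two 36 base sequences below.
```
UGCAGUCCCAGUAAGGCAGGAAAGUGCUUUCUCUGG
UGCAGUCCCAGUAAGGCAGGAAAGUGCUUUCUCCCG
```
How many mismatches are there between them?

2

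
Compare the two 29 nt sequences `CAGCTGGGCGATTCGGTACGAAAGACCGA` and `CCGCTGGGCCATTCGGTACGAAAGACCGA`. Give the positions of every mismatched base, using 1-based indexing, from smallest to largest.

2, 10

Scanning 1-based: 2: A/C; 10: G/C.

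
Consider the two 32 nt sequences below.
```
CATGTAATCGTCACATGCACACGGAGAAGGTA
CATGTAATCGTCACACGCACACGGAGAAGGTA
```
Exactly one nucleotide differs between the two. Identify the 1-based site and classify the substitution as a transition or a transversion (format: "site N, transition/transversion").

Site 16 changes T→C. T is a pyrimidine and C is a pyrimidine, so this is a transition.

site 16, transition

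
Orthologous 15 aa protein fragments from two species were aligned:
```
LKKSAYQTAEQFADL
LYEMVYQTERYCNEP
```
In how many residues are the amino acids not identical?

11

Comparing position by position, 11 residues differ: 2 (K/Y), 3 (K/E), 4 (S/M), 5 (A/V), 9 (A/E), 10 (E/R), 11 (Q/Y), 12 (F/C), 13 (A/N), 14 (D/E), 15 (L/P).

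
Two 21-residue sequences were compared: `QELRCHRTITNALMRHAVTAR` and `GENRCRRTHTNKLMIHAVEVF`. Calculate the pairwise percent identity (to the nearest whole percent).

Mismatches at positions 1, 3, 6, 9, 12, 15, 19, 20, 21 (1-based): 9 of 21.
Identical positions: 12/21 = 57.14% → 57%.

57%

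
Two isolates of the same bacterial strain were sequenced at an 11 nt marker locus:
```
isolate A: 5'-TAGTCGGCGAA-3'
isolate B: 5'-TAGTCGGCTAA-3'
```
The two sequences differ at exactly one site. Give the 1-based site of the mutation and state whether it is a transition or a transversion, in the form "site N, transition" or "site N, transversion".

site 9, transversion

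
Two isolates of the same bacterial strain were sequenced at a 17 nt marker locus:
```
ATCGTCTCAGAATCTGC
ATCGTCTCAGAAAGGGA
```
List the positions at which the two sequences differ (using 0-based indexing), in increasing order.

12, 13, 14, 16

Scanning 0-based: 12: T/A; 13: C/G; 14: T/G; 16: C/A.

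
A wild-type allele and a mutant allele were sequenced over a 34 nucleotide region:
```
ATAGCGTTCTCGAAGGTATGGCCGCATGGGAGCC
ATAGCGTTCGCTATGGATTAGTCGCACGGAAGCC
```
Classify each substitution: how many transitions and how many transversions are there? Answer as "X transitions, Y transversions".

Mismatches (1-based):
base 10: T→G (pyrimidine→purine, transversion)
base 12: G→T (purine→pyrimidine, transversion)
base 14: A→T (purine→pyrimidine, transversion)
base 17: T→A (pyrimidine→purine, transversion)
base 18: A→T (purine→pyrimidine, transversion)
base 20: G→A (purine→purine, transition)
base 22: C→T (pyrimidine→pyrimidine, transition)
base 27: T→C (pyrimidine→pyrimidine, transition)
base 30: G→A (purine→purine, transition)

4 transitions, 5 transversions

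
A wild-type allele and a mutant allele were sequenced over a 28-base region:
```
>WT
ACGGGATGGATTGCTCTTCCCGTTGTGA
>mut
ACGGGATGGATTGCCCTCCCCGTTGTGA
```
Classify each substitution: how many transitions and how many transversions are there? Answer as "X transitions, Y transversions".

Mismatches (1-based):
position 15: T→C (pyrimidine→pyrimidine, transition)
position 18: T→C (pyrimidine→pyrimidine, transition)

2 transitions, 0 transversions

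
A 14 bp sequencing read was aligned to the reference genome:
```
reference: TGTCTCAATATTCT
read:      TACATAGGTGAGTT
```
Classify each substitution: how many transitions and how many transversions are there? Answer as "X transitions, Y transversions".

Transitions (purine↔purine or pyrimidine↔pyrimidine): 2 G→A, 3 T→C, 7 A→G, 8 A→G, 10 A→G, 13 C→T.
Transversions (purine↔pyrimidine): 4 C→A, 6 C→A, 11 T→A, 12 T→G.

6 transitions, 4 transversions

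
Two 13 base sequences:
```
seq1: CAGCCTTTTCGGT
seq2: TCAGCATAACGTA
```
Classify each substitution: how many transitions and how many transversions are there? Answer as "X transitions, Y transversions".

2 transitions, 7 transversions

Transitions (purine↔purine or pyrimidine↔pyrimidine): 1 C→T, 3 G→A.
Transversions (purine↔pyrimidine): 2 A→C, 4 C→G, 6 T→A, 8 T→A, 9 T→A, 12 G→T, 13 T→A.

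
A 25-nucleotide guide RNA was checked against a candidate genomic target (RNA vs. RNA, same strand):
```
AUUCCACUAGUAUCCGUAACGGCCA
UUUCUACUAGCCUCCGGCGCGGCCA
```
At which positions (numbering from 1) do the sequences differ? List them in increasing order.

Scanning 1-based: 1: A/U; 5: C/U; 11: U/C; 12: A/C; 17: U/G; 18: A/C; 19: A/G.

1, 5, 11, 12, 17, 18, 19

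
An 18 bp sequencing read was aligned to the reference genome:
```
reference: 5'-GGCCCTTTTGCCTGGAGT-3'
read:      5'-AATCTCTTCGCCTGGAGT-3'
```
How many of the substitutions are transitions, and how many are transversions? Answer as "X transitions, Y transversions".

Mismatches (1-based):
position 1: G→A (purine→purine, transition)
position 2: G→A (purine→purine, transition)
position 3: C→T (pyrimidine→pyrimidine, transition)
position 5: C→T (pyrimidine→pyrimidine, transition)
position 6: T→C (pyrimidine→pyrimidine, transition)
position 9: T→C (pyrimidine→pyrimidine, transition)

6 transitions, 0 transversions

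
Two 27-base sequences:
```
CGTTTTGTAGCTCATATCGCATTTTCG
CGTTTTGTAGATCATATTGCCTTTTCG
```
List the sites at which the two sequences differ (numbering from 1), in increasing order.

Scanning 1-based: 11: C/A; 18: C/T; 21: A/C.

11, 18, 21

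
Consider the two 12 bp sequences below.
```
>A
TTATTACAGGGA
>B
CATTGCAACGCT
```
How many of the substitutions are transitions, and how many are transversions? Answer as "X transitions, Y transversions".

Transitions (purine↔purine or pyrimidine↔pyrimidine): 1 T→C.
Transversions (purine↔pyrimidine): 2 T→A, 3 A→T, 5 T→G, 6 A→C, 7 C→A, 9 G→C, 11 G→C, 12 A→T.

1 transition, 8 transversions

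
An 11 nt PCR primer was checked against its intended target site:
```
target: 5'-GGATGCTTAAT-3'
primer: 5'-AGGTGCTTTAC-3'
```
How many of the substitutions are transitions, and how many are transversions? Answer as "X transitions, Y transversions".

3 transitions, 1 transversion

Mismatches (1-based):
base 1: G→A (purine→purine, transition)
base 3: A→G (purine→purine, transition)
base 9: A→T (purine→pyrimidine, transversion)
base 11: T→C (pyrimidine→pyrimidine, transition)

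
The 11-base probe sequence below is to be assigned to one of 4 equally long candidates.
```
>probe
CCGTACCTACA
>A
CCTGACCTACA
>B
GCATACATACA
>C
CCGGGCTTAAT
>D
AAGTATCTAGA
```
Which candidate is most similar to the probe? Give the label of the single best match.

A

Hamming distances to probe — A: 2; B: 3; C: 5; D: 4.
Smallest is A with 2 mismatches.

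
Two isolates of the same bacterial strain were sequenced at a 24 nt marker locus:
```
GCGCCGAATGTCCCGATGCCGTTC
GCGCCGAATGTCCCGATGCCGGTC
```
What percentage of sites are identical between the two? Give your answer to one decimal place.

Mismatch at position 22 (1-based): 1 of 24.
Identical positions: 23/24 = 95.83% → 95.8%.

95.8%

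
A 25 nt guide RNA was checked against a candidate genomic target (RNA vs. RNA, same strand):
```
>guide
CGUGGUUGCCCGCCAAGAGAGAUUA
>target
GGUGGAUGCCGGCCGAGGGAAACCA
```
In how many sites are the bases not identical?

8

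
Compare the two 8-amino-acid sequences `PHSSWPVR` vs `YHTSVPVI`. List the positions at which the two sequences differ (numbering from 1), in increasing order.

Differences at position 1 (P→Y), position 3 (S→T), position 5 (W→V), position 8 (R→I).

1, 3, 5, 8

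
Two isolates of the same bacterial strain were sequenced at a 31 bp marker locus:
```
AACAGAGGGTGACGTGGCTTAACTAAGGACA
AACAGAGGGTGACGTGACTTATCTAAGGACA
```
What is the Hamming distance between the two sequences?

Mismatches (1-based): position 17: G→A; position 22: A→T.

2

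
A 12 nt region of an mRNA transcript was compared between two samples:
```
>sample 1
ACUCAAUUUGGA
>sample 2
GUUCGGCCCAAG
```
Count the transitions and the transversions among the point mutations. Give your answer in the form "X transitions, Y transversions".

Mismatches (1-based):
base 1: A→G (purine→purine, transition)
base 2: C→U (pyrimidine→pyrimidine, transition)
base 5: A→G (purine→purine, transition)
base 6: A→G (purine→purine, transition)
base 7: U→C (pyrimidine→pyrimidine, transition)
base 8: U→C (pyrimidine→pyrimidine, transition)
base 9: U→C (pyrimidine→pyrimidine, transition)
base 10: G→A (purine→purine, transition)
base 11: G→A (purine→purine, transition)
base 12: A→G (purine→purine, transition)

10 transitions, 0 transversions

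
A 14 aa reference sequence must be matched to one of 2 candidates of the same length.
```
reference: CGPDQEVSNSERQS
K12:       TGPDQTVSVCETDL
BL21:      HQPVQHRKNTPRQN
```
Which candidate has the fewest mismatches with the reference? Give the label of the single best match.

Hamming distances to reference — K12: 7; BL21: 9.
Smallest is K12 with 7 mismatches.

K12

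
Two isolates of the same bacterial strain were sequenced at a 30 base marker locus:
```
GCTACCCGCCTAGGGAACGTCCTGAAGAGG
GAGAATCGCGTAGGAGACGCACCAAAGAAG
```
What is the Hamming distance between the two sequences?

Comparing position by position, 12 sites differ: 2 (C/A), 3 (T/G), 5 (C/A), 6 (C/T), 10 (C/G), 15 (G/A), 16 (A/G), 20 (T/C), 21 (C/A), 23 (T/C), 24 (G/A), 29 (G/A).

12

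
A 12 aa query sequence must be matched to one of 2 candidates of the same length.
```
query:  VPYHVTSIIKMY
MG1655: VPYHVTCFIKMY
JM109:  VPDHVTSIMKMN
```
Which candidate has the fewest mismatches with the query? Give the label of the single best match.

MG1655

MG1655 differs at 2 positions; JM109 differs at 3 positions. The closest is MG1655.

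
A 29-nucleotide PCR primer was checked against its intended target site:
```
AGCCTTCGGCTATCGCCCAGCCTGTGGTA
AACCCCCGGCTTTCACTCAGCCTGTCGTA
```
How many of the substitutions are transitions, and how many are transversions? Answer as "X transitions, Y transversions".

5 transitions, 2 transversions

Transitions (purine↔purine or pyrimidine↔pyrimidine): 2 G→A, 5 T→C, 6 T→C, 15 G→A, 17 C→T.
Transversions (purine↔pyrimidine): 12 A→T, 26 G→C.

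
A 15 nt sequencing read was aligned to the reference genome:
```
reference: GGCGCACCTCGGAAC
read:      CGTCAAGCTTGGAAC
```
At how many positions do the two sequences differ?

6

Mismatches (1-based): position 1: G→C; position 3: C→T; position 4: G→C; position 5: C→A; position 7: C→G; position 10: C→T.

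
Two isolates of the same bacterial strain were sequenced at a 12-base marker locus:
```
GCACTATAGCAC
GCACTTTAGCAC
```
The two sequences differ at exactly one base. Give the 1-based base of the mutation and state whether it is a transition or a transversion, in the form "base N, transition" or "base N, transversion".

base 6, transversion

Base 6 changes A→T. A is a purine and T is a pyrimidine, so this is a transversion.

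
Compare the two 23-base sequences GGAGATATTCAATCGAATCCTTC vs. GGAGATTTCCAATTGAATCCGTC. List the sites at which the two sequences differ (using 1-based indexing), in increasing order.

Scanning 1-based: 7: A/T; 9: T/C; 14: C/T; 21: T/G.

7, 9, 14, 21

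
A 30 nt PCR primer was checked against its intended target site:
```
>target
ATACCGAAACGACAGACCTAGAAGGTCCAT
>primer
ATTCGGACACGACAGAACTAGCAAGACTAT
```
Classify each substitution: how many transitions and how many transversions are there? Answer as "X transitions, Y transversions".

Mismatches (1-based):
site 3: A→T (purine→pyrimidine, transversion)
site 5: C→G (pyrimidine→purine, transversion)
site 8: A→C (purine→pyrimidine, transversion)
site 17: C→A (pyrimidine→purine, transversion)
site 22: A→C (purine→pyrimidine, transversion)
site 24: G→A (purine→purine, transition)
site 26: T→A (pyrimidine→purine, transversion)
site 28: C→T (pyrimidine→pyrimidine, transition)

2 transitions, 6 transversions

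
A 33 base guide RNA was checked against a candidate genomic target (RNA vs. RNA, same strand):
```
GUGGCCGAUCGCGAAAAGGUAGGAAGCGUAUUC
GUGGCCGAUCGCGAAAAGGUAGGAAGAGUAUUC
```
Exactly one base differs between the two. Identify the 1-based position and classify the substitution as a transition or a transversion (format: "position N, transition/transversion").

position 27, transversion

The sequences differ only at position 27: C→A (pyrimidine→purine), a transversion.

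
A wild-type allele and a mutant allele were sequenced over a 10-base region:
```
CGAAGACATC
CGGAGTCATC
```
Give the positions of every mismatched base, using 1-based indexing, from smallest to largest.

Scanning 1-based: 3: A/G; 6: A/T.

3, 6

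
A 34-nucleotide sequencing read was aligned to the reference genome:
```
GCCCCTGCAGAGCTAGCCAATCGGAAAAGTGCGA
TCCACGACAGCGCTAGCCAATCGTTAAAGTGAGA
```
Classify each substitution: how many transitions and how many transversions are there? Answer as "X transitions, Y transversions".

Mismatches (1-based):
base 1: G→T (purine→pyrimidine, transversion)
base 4: C→A (pyrimidine→purine, transversion)
base 6: T→G (pyrimidine→purine, transversion)
base 7: G→A (purine→purine, transition)
base 11: A→C (purine→pyrimidine, transversion)
base 24: G→T (purine→pyrimidine, transversion)
base 25: A→T (purine→pyrimidine, transversion)
base 32: C→A (pyrimidine→purine, transversion)

1 transition, 7 transversions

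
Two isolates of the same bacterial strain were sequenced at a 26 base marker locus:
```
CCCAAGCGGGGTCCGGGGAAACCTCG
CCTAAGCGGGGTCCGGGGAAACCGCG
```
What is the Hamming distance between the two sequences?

The sequences differ at sites 3, 24 (1-based) — 2 in total.

2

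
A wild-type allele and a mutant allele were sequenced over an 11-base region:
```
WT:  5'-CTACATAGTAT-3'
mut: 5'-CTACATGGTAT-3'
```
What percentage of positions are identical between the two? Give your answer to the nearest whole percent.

91%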